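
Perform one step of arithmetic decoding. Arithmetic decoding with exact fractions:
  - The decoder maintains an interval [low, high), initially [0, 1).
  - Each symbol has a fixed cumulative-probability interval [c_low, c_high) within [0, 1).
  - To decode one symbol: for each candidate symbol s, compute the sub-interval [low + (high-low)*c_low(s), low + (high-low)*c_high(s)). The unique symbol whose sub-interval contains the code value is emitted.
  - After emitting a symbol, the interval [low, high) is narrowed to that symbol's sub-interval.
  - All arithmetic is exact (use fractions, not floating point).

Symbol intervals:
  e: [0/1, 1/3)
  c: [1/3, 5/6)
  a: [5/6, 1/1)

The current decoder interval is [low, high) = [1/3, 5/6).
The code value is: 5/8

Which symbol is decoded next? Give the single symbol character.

Answer: c

Derivation:
Interval width = high − low = 5/6 − 1/3 = 1/2
Scaled code = (code − low) / width = (5/8 − 1/3) / 1/2 = 7/12
  e: [0/1, 1/3) 
  c: [1/3, 5/6) ← scaled code falls here ✓
  a: [5/6, 1/1) 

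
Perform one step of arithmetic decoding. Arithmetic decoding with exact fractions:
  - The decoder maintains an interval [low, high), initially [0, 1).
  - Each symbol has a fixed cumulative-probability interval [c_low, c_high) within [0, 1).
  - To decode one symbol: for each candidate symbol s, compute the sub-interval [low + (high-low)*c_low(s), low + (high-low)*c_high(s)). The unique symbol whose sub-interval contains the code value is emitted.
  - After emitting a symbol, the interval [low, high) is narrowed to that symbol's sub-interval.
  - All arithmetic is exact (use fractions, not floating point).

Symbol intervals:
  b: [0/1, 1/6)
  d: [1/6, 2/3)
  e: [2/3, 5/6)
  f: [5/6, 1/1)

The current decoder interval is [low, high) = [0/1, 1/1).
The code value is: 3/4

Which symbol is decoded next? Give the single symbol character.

Interval width = high − low = 1/1 − 0/1 = 1/1
Scaled code = (code − low) / width = (3/4 − 0/1) / 1/1 = 3/4
  b: [0/1, 1/6) 
  d: [1/6, 2/3) 
  e: [2/3, 5/6) ← scaled code falls here ✓
  f: [5/6, 1/1) 

Answer: e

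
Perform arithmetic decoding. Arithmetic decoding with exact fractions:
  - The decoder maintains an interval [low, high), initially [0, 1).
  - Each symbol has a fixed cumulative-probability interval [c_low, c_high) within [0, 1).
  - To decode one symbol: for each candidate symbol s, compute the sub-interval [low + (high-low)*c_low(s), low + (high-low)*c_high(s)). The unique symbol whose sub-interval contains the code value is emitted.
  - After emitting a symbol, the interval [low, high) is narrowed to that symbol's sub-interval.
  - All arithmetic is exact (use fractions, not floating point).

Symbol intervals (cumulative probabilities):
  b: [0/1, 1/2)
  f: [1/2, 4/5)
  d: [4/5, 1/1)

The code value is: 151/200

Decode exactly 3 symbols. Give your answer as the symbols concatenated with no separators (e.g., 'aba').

Step 1: interval [0/1, 1/1), width = 1/1 - 0/1 = 1/1
  'b': [0/1 + 1/1*0/1, 0/1 + 1/1*1/2) = [0/1, 1/2)
  'f': [0/1 + 1/1*1/2, 0/1 + 1/1*4/5) = [1/2, 4/5) <- contains code 151/200
  'd': [0/1 + 1/1*4/5, 0/1 + 1/1*1/1) = [4/5, 1/1)
  emit 'f', narrow to [1/2, 4/5)
Step 2: interval [1/2, 4/5), width = 4/5 - 1/2 = 3/10
  'b': [1/2 + 3/10*0/1, 1/2 + 3/10*1/2) = [1/2, 13/20)
  'f': [1/2 + 3/10*1/2, 1/2 + 3/10*4/5) = [13/20, 37/50)
  'd': [1/2 + 3/10*4/5, 1/2 + 3/10*1/1) = [37/50, 4/5) <- contains code 151/200
  emit 'd', narrow to [37/50, 4/5)
Step 3: interval [37/50, 4/5), width = 4/5 - 37/50 = 3/50
  'b': [37/50 + 3/50*0/1, 37/50 + 3/50*1/2) = [37/50, 77/100) <- contains code 151/200
  'f': [37/50 + 3/50*1/2, 37/50 + 3/50*4/5) = [77/100, 197/250)
  'd': [37/50 + 3/50*4/5, 37/50 + 3/50*1/1) = [197/250, 4/5)
  emit 'b', narrow to [37/50, 77/100)

Answer: fdb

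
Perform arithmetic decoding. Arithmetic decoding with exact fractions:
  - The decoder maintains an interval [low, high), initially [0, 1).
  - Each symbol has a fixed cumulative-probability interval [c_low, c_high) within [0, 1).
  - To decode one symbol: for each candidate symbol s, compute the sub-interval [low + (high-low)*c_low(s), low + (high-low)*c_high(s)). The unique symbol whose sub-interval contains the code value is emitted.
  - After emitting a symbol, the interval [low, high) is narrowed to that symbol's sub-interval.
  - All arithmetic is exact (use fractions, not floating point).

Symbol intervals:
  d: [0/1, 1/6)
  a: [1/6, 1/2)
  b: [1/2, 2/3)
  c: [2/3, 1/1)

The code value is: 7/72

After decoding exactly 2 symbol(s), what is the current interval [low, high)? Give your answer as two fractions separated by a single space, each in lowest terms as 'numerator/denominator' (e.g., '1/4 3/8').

Answer: 1/12 1/9

Derivation:
Step 1: interval [0/1, 1/1), width = 1/1 - 0/1 = 1/1
  'd': [0/1 + 1/1*0/1, 0/1 + 1/1*1/6) = [0/1, 1/6) <- contains code 7/72
  'a': [0/1 + 1/1*1/6, 0/1 + 1/1*1/2) = [1/6, 1/2)
  'b': [0/1 + 1/1*1/2, 0/1 + 1/1*2/3) = [1/2, 2/3)
  'c': [0/1 + 1/1*2/3, 0/1 + 1/1*1/1) = [2/3, 1/1)
  emit 'd', narrow to [0/1, 1/6)
Step 2: interval [0/1, 1/6), width = 1/6 - 0/1 = 1/6
  'd': [0/1 + 1/6*0/1, 0/1 + 1/6*1/6) = [0/1, 1/36)
  'a': [0/1 + 1/6*1/6, 0/1 + 1/6*1/2) = [1/36, 1/12)
  'b': [0/1 + 1/6*1/2, 0/1 + 1/6*2/3) = [1/12, 1/9) <- contains code 7/72
  'c': [0/1 + 1/6*2/3, 0/1 + 1/6*1/1) = [1/9, 1/6)
  emit 'b', narrow to [1/12, 1/9)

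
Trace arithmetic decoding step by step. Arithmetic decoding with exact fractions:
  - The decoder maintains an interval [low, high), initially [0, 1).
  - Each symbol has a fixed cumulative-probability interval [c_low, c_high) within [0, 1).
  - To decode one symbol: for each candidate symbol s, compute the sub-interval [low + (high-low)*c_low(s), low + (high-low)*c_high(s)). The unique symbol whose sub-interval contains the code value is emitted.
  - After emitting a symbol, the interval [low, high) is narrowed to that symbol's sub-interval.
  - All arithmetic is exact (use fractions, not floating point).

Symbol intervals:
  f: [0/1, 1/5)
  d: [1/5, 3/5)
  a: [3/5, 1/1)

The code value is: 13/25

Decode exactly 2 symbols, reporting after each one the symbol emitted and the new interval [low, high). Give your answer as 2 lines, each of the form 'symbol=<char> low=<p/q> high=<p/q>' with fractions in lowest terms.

Answer: symbol=d low=1/5 high=3/5
symbol=a low=11/25 high=3/5

Derivation:
Step 1: interval [0/1, 1/1), width = 1/1 - 0/1 = 1/1
  'f': [0/1 + 1/1*0/1, 0/1 + 1/1*1/5) = [0/1, 1/5)
  'd': [0/1 + 1/1*1/5, 0/1 + 1/1*3/5) = [1/5, 3/5) <- contains code 13/25
  'a': [0/1 + 1/1*3/5, 0/1 + 1/1*1/1) = [3/5, 1/1)
  emit 'd', narrow to [1/5, 3/5)
Step 2: interval [1/5, 3/5), width = 3/5 - 1/5 = 2/5
  'f': [1/5 + 2/5*0/1, 1/5 + 2/5*1/5) = [1/5, 7/25)
  'd': [1/5 + 2/5*1/5, 1/5 + 2/5*3/5) = [7/25, 11/25)
  'a': [1/5 + 2/5*3/5, 1/5 + 2/5*1/1) = [11/25, 3/5) <- contains code 13/25
  emit 'a', narrow to [11/25, 3/5)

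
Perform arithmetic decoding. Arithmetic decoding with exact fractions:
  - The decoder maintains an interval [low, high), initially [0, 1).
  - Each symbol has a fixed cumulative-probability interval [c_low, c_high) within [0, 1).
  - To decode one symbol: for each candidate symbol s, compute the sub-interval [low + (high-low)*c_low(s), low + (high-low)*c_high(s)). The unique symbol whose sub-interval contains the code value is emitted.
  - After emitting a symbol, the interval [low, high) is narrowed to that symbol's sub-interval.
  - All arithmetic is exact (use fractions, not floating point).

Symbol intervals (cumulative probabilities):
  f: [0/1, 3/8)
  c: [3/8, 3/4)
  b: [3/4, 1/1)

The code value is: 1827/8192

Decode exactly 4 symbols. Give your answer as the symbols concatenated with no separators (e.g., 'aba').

Answer: fccc

Derivation:
Step 1: interval [0/1, 1/1), width = 1/1 - 0/1 = 1/1
  'f': [0/1 + 1/1*0/1, 0/1 + 1/1*3/8) = [0/1, 3/8) <- contains code 1827/8192
  'c': [0/1 + 1/1*3/8, 0/1 + 1/1*3/4) = [3/8, 3/4)
  'b': [0/1 + 1/1*3/4, 0/1 + 1/1*1/1) = [3/4, 1/1)
  emit 'f', narrow to [0/1, 3/8)
Step 2: interval [0/1, 3/8), width = 3/8 - 0/1 = 3/8
  'f': [0/1 + 3/8*0/1, 0/1 + 3/8*3/8) = [0/1, 9/64)
  'c': [0/1 + 3/8*3/8, 0/1 + 3/8*3/4) = [9/64, 9/32) <- contains code 1827/8192
  'b': [0/1 + 3/8*3/4, 0/1 + 3/8*1/1) = [9/32, 3/8)
  emit 'c', narrow to [9/64, 9/32)
Step 3: interval [9/64, 9/32), width = 9/32 - 9/64 = 9/64
  'f': [9/64 + 9/64*0/1, 9/64 + 9/64*3/8) = [9/64, 99/512)
  'c': [9/64 + 9/64*3/8, 9/64 + 9/64*3/4) = [99/512, 63/256) <- contains code 1827/8192
  'b': [9/64 + 9/64*3/4, 9/64 + 9/64*1/1) = [63/256, 9/32)
  emit 'c', narrow to [99/512, 63/256)
Step 4: interval [99/512, 63/256), width = 63/256 - 99/512 = 27/512
  'f': [99/512 + 27/512*0/1, 99/512 + 27/512*3/8) = [99/512, 873/4096)
  'c': [99/512 + 27/512*3/8, 99/512 + 27/512*3/4) = [873/4096, 477/2048) <- contains code 1827/8192
  'b': [99/512 + 27/512*3/4, 99/512 + 27/512*1/1) = [477/2048, 63/256)
  emit 'c', narrow to [873/4096, 477/2048)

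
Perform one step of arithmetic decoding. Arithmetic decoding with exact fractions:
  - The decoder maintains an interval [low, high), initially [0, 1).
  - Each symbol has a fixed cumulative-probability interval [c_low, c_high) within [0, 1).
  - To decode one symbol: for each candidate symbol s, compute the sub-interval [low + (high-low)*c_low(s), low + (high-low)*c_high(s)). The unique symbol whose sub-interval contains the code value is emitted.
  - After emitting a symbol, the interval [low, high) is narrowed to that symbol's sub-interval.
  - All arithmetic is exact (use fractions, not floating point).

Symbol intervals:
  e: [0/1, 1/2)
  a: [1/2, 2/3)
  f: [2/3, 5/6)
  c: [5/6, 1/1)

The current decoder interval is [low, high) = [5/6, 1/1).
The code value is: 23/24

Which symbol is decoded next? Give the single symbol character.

Answer: f

Derivation:
Interval width = high − low = 1/1 − 5/6 = 1/6
Scaled code = (code − low) / width = (23/24 − 5/6) / 1/6 = 3/4
  e: [0/1, 1/2) 
  a: [1/2, 2/3) 
  f: [2/3, 5/6) ← scaled code falls here ✓
  c: [5/6, 1/1) 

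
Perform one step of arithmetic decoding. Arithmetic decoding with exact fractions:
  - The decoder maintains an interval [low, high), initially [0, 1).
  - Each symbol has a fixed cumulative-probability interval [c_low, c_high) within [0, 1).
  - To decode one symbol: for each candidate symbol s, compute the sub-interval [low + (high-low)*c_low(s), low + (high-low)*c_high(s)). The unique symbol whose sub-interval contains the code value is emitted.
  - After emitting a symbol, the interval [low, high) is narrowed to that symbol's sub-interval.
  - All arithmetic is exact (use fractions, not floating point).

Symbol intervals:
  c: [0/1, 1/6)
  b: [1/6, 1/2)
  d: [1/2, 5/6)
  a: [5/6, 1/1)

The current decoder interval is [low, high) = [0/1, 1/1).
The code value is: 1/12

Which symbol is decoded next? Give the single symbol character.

Answer: c

Derivation:
Interval width = high − low = 1/1 − 0/1 = 1/1
Scaled code = (code − low) / width = (1/12 − 0/1) / 1/1 = 1/12
  c: [0/1, 1/6) ← scaled code falls here ✓
  b: [1/6, 1/2) 
  d: [1/2, 5/6) 
  a: [5/6, 1/1) 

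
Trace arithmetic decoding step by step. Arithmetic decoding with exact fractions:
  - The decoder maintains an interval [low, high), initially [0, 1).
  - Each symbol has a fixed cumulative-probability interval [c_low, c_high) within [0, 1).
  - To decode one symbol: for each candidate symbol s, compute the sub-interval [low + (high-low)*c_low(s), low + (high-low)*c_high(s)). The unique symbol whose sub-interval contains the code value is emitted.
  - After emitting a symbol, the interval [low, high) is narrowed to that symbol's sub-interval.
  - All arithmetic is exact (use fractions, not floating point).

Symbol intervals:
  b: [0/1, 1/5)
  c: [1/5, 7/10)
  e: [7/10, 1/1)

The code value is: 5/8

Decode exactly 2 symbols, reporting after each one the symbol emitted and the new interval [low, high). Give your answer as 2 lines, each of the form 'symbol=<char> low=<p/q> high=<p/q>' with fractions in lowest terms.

Answer: symbol=c low=1/5 high=7/10
symbol=e low=11/20 high=7/10

Derivation:
Step 1: interval [0/1, 1/1), width = 1/1 - 0/1 = 1/1
  'b': [0/1 + 1/1*0/1, 0/1 + 1/1*1/5) = [0/1, 1/5)
  'c': [0/1 + 1/1*1/5, 0/1 + 1/1*7/10) = [1/5, 7/10) <- contains code 5/8
  'e': [0/1 + 1/1*7/10, 0/1 + 1/1*1/1) = [7/10, 1/1)
  emit 'c', narrow to [1/5, 7/10)
Step 2: interval [1/5, 7/10), width = 7/10 - 1/5 = 1/2
  'b': [1/5 + 1/2*0/1, 1/5 + 1/2*1/5) = [1/5, 3/10)
  'c': [1/5 + 1/2*1/5, 1/5 + 1/2*7/10) = [3/10, 11/20)
  'e': [1/5 + 1/2*7/10, 1/5 + 1/2*1/1) = [11/20, 7/10) <- contains code 5/8
  emit 'e', narrow to [11/20, 7/10)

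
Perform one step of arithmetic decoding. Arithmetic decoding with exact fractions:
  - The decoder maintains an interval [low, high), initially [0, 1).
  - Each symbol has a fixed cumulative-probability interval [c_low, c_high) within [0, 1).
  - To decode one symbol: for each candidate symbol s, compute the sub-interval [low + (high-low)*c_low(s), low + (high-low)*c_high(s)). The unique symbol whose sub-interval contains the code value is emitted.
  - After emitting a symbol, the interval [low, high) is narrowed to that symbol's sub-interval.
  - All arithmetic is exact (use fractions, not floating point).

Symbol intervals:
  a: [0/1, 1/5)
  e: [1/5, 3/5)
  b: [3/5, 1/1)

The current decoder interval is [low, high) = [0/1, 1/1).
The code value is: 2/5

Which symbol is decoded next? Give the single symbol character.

Interval width = high − low = 1/1 − 0/1 = 1/1
Scaled code = (code − low) / width = (2/5 − 0/1) / 1/1 = 2/5
  a: [0/1, 1/5) 
  e: [1/5, 3/5) ← scaled code falls here ✓
  b: [3/5, 1/1) 

Answer: e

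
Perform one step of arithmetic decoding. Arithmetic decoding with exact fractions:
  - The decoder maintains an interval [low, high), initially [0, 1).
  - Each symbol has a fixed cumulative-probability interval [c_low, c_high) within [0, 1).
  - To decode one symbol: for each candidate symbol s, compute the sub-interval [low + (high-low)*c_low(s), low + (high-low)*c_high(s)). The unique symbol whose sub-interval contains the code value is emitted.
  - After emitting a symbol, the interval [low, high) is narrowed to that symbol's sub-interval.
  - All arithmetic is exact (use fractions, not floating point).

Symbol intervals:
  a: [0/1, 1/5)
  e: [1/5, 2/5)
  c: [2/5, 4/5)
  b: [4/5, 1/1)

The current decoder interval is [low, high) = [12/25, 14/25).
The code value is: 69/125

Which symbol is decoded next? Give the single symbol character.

Interval width = high − low = 14/25 − 12/25 = 2/25
Scaled code = (code − low) / width = (69/125 − 12/25) / 2/25 = 9/10
  a: [0/1, 1/5) 
  e: [1/5, 2/5) 
  c: [2/5, 4/5) 
  b: [4/5, 1/1) ← scaled code falls here ✓

Answer: b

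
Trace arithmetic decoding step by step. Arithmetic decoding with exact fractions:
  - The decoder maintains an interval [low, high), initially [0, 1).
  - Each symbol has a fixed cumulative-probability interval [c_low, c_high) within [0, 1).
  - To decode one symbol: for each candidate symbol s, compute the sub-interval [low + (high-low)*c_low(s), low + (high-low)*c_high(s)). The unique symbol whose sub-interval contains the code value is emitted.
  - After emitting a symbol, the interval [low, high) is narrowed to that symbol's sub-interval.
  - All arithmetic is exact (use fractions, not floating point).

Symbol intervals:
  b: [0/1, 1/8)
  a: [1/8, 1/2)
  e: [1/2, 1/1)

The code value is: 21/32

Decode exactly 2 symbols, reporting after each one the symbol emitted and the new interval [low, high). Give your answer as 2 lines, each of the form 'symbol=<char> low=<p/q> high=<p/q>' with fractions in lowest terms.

Answer: symbol=e low=1/2 high=1/1
symbol=a low=9/16 high=3/4

Derivation:
Step 1: interval [0/1, 1/1), width = 1/1 - 0/1 = 1/1
  'b': [0/1 + 1/1*0/1, 0/1 + 1/1*1/8) = [0/1, 1/8)
  'a': [0/1 + 1/1*1/8, 0/1 + 1/1*1/2) = [1/8, 1/2)
  'e': [0/1 + 1/1*1/2, 0/1 + 1/1*1/1) = [1/2, 1/1) <- contains code 21/32
  emit 'e', narrow to [1/2, 1/1)
Step 2: interval [1/2, 1/1), width = 1/1 - 1/2 = 1/2
  'b': [1/2 + 1/2*0/1, 1/2 + 1/2*1/8) = [1/2, 9/16)
  'a': [1/2 + 1/2*1/8, 1/2 + 1/2*1/2) = [9/16, 3/4) <- contains code 21/32
  'e': [1/2 + 1/2*1/2, 1/2 + 1/2*1/1) = [3/4, 1/1)
  emit 'a', narrow to [9/16, 3/4)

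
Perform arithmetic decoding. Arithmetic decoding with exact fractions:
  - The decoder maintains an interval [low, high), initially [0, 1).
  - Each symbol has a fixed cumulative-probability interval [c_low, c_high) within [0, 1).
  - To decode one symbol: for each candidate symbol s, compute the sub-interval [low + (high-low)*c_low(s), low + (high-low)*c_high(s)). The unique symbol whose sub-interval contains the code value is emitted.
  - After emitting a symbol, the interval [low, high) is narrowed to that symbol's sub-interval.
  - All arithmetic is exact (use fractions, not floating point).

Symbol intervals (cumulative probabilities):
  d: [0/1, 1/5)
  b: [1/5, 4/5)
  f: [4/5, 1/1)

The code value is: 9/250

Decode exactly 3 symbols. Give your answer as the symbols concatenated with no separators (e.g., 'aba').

Answer: ddf

Derivation:
Step 1: interval [0/1, 1/1), width = 1/1 - 0/1 = 1/1
  'd': [0/1 + 1/1*0/1, 0/1 + 1/1*1/5) = [0/1, 1/5) <- contains code 9/250
  'b': [0/1 + 1/1*1/5, 0/1 + 1/1*4/5) = [1/5, 4/5)
  'f': [0/1 + 1/1*4/5, 0/1 + 1/1*1/1) = [4/5, 1/1)
  emit 'd', narrow to [0/1, 1/5)
Step 2: interval [0/1, 1/5), width = 1/5 - 0/1 = 1/5
  'd': [0/1 + 1/5*0/1, 0/1 + 1/5*1/5) = [0/1, 1/25) <- contains code 9/250
  'b': [0/1 + 1/5*1/5, 0/1 + 1/5*4/5) = [1/25, 4/25)
  'f': [0/1 + 1/5*4/5, 0/1 + 1/5*1/1) = [4/25, 1/5)
  emit 'd', narrow to [0/1, 1/25)
Step 3: interval [0/1, 1/25), width = 1/25 - 0/1 = 1/25
  'd': [0/1 + 1/25*0/1, 0/1 + 1/25*1/5) = [0/1, 1/125)
  'b': [0/1 + 1/25*1/5, 0/1 + 1/25*4/5) = [1/125, 4/125)
  'f': [0/1 + 1/25*4/5, 0/1 + 1/25*1/1) = [4/125, 1/25) <- contains code 9/250
  emit 'f', narrow to [4/125, 1/25)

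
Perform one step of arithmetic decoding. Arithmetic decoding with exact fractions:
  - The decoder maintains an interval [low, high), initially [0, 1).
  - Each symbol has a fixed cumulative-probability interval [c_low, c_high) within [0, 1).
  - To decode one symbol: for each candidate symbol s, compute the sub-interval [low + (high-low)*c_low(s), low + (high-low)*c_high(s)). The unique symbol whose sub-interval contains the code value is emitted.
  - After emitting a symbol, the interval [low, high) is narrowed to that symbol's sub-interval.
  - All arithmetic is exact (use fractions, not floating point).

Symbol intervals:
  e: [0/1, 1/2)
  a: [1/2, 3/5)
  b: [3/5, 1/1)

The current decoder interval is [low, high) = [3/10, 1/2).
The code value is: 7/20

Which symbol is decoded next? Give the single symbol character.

Interval width = high − low = 1/2 − 3/10 = 1/5
Scaled code = (code − low) / width = (7/20 − 3/10) / 1/5 = 1/4
  e: [0/1, 1/2) ← scaled code falls here ✓
  a: [1/2, 3/5) 
  b: [3/5, 1/1) 

Answer: e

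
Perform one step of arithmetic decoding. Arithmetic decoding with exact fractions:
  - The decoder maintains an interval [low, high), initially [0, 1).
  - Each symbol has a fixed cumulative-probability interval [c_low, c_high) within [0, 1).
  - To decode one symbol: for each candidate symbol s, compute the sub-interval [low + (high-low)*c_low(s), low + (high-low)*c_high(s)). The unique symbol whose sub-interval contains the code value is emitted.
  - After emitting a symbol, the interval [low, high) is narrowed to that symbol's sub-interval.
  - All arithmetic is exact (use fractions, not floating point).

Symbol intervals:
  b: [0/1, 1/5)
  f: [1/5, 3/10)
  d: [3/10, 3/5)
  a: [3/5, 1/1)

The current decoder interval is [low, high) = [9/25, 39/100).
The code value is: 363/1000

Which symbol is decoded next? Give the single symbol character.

Answer: b

Derivation:
Interval width = high − low = 39/100 − 9/25 = 3/100
Scaled code = (code − low) / width = (363/1000 − 9/25) / 3/100 = 1/10
  b: [0/1, 1/5) ← scaled code falls here ✓
  f: [1/5, 3/10) 
  d: [3/10, 3/5) 
  a: [3/5, 1/1) 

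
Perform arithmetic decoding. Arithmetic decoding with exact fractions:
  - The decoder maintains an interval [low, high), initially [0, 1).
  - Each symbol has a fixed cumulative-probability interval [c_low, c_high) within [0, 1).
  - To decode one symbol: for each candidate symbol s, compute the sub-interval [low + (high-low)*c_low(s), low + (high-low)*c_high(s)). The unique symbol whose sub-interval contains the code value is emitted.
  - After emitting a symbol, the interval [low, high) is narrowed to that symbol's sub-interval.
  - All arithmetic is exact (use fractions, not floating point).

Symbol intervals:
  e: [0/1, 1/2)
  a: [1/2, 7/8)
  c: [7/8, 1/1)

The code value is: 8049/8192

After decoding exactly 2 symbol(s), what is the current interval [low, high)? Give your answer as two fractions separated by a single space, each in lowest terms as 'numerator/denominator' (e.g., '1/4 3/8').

Step 1: interval [0/1, 1/1), width = 1/1 - 0/1 = 1/1
  'e': [0/1 + 1/1*0/1, 0/1 + 1/1*1/2) = [0/1, 1/2)
  'a': [0/1 + 1/1*1/2, 0/1 + 1/1*7/8) = [1/2, 7/8)
  'c': [0/1 + 1/1*7/8, 0/1 + 1/1*1/1) = [7/8, 1/1) <- contains code 8049/8192
  emit 'c', narrow to [7/8, 1/1)
Step 2: interval [7/8, 1/1), width = 1/1 - 7/8 = 1/8
  'e': [7/8 + 1/8*0/1, 7/8 + 1/8*1/2) = [7/8, 15/16)
  'a': [7/8 + 1/8*1/2, 7/8 + 1/8*7/8) = [15/16, 63/64) <- contains code 8049/8192
  'c': [7/8 + 1/8*7/8, 7/8 + 1/8*1/1) = [63/64, 1/1)
  emit 'a', narrow to [15/16, 63/64)

Answer: 15/16 63/64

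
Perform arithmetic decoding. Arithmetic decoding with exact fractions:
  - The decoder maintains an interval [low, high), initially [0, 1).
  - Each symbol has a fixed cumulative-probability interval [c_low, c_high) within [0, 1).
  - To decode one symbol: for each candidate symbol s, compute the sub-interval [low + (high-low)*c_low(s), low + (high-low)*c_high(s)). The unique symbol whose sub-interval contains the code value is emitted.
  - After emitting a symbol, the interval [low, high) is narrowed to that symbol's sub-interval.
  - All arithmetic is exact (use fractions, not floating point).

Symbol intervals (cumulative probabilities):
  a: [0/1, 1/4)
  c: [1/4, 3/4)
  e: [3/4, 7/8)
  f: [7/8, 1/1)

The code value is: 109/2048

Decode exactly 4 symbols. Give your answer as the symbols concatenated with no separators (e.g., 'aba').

Answer: aaee

Derivation:
Step 1: interval [0/1, 1/1), width = 1/1 - 0/1 = 1/1
  'a': [0/1 + 1/1*0/1, 0/1 + 1/1*1/4) = [0/1, 1/4) <- contains code 109/2048
  'c': [0/1 + 1/1*1/4, 0/1 + 1/1*3/4) = [1/4, 3/4)
  'e': [0/1 + 1/1*3/4, 0/1 + 1/1*7/8) = [3/4, 7/8)
  'f': [0/1 + 1/1*7/8, 0/1 + 1/1*1/1) = [7/8, 1/1)
  emit 'a', narrow to [0/1, 1/4)
Step 2: interval [0/1, 1/4), width = 1/4 - 0/1 = 1/4
  'a': [0/1 + 1/4*0/1, 0/1 + 1/4*1/4) = [0/1, 1/16) <- contains code 109/2048
  'c': [0/1 + 1/4*1/4, 0/1 + 1/4*3/4) = [1/16, 3/16)
  'e': [0/1 + 1/4*3/4, 0/1 + 1/4*7/8) = [3/16, 7/32)
  'f': [0/1 + 1/4*7/8, 0/1 + 1/4*1/1) = [7/32, 1/4)
  emit 'a', narrow to [0/1, 1/16)
Step 3: interval [0/1, 1/16), width = 1/16 - 0/1 = 1/16
  'a': [0/1 + 1/16*0/1, 0/1 + 1/16*1/4) = [0/1, 1/64)
  'c': [0/1 + 1/16*1/4, 0/1 + 1/16*3/4) = [1/64, 3/64)
  'e': [0/1 + 1/16*3/4, 0/1 + 1/16*7/8) = [3/64, 7/128) <- contains code 109/2048
  'f': [0/1 + 1/16*7/8, 0/1 + 1/16*1/1) = [7/128, 1/16)
  emit 'e', narrow to [3/64, 7/128)
Step 4: interval [3/64, 7/128), width = 7/128 - 3/64 = 1/128
  'a': [3/64 + 1/128*0/1, 3/64 + 1/128*1/4) = [3/64, 25/512)
  'c': [3/64 + 1/128*1/4, 3/64 + 1/128*3/4) = [25/512, 27/512)
  'e': [3/64 + 1/128*3/4, 3/64 + 1/128*7/8) = [27/512, 55/1024) <- contains code 109/2048
  'f': [3/64 + 1/128*7/8, 3/64 + 1/128*1/1) = [55/1024, 7/128)
  emit 'e', narrow to [27/512, 55/1024)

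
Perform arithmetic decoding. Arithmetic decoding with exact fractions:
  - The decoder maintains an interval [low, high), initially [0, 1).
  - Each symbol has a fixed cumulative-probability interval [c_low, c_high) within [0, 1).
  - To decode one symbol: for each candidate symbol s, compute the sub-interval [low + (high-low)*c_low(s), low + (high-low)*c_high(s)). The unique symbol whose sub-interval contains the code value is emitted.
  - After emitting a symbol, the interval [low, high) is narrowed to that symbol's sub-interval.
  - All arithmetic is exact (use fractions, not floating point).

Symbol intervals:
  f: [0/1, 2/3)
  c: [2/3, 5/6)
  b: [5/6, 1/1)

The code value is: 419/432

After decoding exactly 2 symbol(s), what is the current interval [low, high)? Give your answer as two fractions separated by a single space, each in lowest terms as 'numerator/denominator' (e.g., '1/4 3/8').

Answer: 17/18 35/36

Derivation:
Step 1: interval [0/1, 1/1), width = 1/1 - 0/1 = 1/1
  'f': [0/1 + 1/1*0/1, 0/1 + 1/1*2/3) = [0/1, 2/3)
  'c': [0/1 + 1/1*2/3, 0/1 + 1/1*5/6) = [2/3, 5/6)
  'b': [0/1 + 1/1*5/6, 0/1 + 1/1*1/1) = [5/6, 1/1) <- contains code 419/432
  emit 'b', narrow to [5/6, 1/1)
Step 2: interval [5/6, 1/1), width = 1/1 - 5/6 = 1/6
  'f': [5/6 + 1/6*0/1, 5/6 + 1/6*2/3) = [5/6, 17/18)
  'c': [5/6 + 1/6*2/3, 5/6 + 1/6*5/6) = [17/18, 35/36) <- contains code 419/432
  'b': [5/6 + 1/6*5/6, 5/6 + 1/6*1/1) = [35/36, 1/1)
  emit 'c', narrow to [17/18, 35/36)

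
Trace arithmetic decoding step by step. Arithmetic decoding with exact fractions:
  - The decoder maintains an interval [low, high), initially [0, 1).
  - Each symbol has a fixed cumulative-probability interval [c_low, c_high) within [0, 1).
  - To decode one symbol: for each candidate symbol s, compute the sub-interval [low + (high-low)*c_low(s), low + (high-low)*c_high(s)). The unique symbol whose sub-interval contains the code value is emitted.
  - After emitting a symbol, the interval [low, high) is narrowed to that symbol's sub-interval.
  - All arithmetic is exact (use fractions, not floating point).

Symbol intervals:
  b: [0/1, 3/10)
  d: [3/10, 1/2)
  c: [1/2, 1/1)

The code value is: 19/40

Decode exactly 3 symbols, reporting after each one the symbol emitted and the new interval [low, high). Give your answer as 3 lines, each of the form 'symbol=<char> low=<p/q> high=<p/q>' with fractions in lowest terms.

Answer: symbol=d low=3/10 high=1/2
symbol=c low=2/5 high=1/2
symbol=c low=9/20 high=1/2

Derivation:
Step 1: interval [0/1, 1/1), width = 1/1 - 0/1 = 1/1
  'b': [0/1 + 1/1*0/1, 0/1 + 1/1*3/10) = [0/1, 3/10)
  'd': [0/1 + 1/1*3/10, 0/1 + 1/1*1/2) = [3/10, 1/2) <- contains code 19/40
  'c': [0/1 + 1/1*1/2, 0/1 + 1/1*1/1) = [1/2, 1/1)
  emit 'd', narrow to [3/10, 1/2)
Step 2: interval [3/10, 1/2), width = 1/2 - 3/10 = 1/5
  'b': [3/10 + 1/5*0/1, 3/10 + 1/5*3/10) = [3/10, 9/25)
  'd': [3/10 + 1/5*3/10, 3/10 + 1/5*1/2) = [9/25, 2/5)
  'c': [3/10 + 1/5*1/2, 3/10 + 1/5*1/1) = [2/5, 1/2) <- contains code 19/40
  emit 'c', narrow to [2/5, 1/2)
Step 3: interval [2/5, 1/2), width = 1/2 - 2/5 = 1/10
  'b': [2/5 + 1/10*0/1, 2/5 + 1/10*3/10) = [2/5, 43/100)
  'd': [2/5 + 1/10*3/10, 2/5 + 1/10*1/2) = [43/100, 9/20)
  'c': [2/5 + 1/10*1/2, 2/5 + 1/10*1/1) = [9/20, 1/2) <- contains code 19/40
  emit 'c', narrow to [9/20, 1/2)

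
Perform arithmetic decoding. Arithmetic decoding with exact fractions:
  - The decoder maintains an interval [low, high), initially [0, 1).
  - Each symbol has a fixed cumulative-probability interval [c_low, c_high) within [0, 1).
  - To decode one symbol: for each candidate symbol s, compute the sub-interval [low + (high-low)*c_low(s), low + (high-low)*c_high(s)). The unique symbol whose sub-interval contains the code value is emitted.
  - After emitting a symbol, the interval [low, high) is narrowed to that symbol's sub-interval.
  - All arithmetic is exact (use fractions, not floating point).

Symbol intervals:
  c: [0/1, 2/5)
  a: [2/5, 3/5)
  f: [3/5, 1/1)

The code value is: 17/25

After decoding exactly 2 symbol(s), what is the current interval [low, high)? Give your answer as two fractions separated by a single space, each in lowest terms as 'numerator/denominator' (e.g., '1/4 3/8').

Answer: 3/5 19/25

Derivation:
Step 1: interval [0/1, 1/1), width = 1/1 - 0/1 = 1/1
  'c': [0/1 + 1/1*0/1, 0/1 + 1/1*2/5) = [0/1, 2/5)
  'a': [0/1 + 1/1*2/5, 0/1 + 1/1*3/5) = [2/5, 3/5)
  'f': [0/1 + 1/1*3/5, 0/1 + 1/1*1/1) = [3/5, 1/1) <- contains code 17/25
  emit 'f', narrow to [3/5, 1/1)
Step 2: interval [3/5, 1/1), width = 1/1 - 3/5 = 2/5
  'c': [3/5 + 2/5*0/1, 3/5 + 2/5*2/5) = [3/5, 19/25) <- contains code 17/25
  'a': [3/5 + 2/5*2/5, 3/5 + 2/5*3/5) = [19/25, 21/25)
  'f': [3/5 + 2/5*3/5, 3/5 + 2/5*1/1) = [21/25, 1/1)
  emit 'c', narrow to [3/5, 19/25)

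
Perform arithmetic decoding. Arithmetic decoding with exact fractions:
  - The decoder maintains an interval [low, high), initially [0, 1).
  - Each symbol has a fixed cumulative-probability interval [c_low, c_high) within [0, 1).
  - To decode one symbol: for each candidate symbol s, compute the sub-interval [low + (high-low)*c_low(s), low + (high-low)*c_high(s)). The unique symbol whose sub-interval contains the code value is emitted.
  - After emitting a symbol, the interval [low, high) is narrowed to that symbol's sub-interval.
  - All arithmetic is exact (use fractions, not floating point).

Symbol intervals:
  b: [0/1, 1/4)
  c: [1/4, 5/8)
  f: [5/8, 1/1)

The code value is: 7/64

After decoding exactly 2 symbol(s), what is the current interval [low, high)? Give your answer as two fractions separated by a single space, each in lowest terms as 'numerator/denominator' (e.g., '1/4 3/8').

Step 1: interval [0/1, 1/1), width = 1/1 - 0/1 = 1/1
  'b': [0/1 + 1/1*0/1, 0/1 + 1/1*1/4) = [0/1, 1/4) <- contains code 7/64
  'c': [0/1 + 1/1*1/4, 0/1 + 1/1*5/8) = [1/4, 5/8)
  'f': [0/1 + 1/1*5/8, 0/1 + 1/1*1/1) = [5/8, 1/1)
  emit 'b', narrow to [0/1, 1/4)
Step 2: interval [0/1, 1/4), width = 1/4 - 0/1 = 1/4
  'b': [0/1 + 1/4*0/1, 0/1 + 1/4*1/4) = [0/1, 1/16)
  'c': [0/1 + 1/4*1/4, 0/1 + 1/4*5/8) = [1/16, 5/32) <- contains code 7/64
  'f': [0/1 + 1/4*5/8, 0/1 + 1/4*1/1) = [5/32, 1/4)
  emit 'c', narrow to [1/16, 5/32)

Answer: 1/16 5/32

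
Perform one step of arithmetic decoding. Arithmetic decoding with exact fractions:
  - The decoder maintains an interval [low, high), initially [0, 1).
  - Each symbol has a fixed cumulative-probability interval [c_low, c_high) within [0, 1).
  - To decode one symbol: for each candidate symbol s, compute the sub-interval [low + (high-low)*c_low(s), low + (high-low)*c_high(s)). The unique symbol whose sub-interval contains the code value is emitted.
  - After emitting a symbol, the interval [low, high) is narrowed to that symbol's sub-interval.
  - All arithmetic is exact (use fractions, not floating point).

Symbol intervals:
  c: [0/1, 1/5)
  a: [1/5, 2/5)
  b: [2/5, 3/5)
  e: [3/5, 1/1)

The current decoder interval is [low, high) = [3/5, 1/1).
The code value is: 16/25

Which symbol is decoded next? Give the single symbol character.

Answer: c

Derivation:
Interval width = high − low = 1/1 − 3/5 = 2/5
Scaled code = (code − low) / width = (16/25 − 3/5) / 2/5 = 1/10
  c: [0/1, 1/5) ← scaled code falls here ✓
  a: [1/5, 2/5) 
  b: [2/5, 3/5) 
  e: [3/5, 1/1) 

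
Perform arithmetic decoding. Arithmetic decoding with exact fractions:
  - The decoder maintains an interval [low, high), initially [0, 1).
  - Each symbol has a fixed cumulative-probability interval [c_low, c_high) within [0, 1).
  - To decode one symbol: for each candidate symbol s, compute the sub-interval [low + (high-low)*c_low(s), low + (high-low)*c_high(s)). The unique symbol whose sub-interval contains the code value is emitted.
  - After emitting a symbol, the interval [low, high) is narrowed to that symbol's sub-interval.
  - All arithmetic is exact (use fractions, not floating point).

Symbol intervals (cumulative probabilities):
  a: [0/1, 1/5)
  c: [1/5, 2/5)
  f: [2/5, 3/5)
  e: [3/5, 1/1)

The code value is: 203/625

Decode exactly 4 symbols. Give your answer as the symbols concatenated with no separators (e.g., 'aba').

Step 1: interval [0/1, 1/1), width = 1/1 - 0/1 = 1/1
  'a': [0/1 + 1/1*0/1, 0/1 + 1/1*1/5) = [0/1, 1/5)
  'c': [0/1 + 1/1*1/5, 0/1 + 1/1*2/5) = [1/5, 2/5) <- contains code 203/625
  'f': [0/1 + 1/1*2/5, 0/1 + 1/1*3/5) = [2/5, 3/5)
  'e': [0/1 + 1/1*3/5, 0/1 + 1/1*1/1) = [3/5, 1/1)
  emit 'c', narrow to [1/5, 2/5)
Step 2: interval [1/5, 2/5), width = 2/5 - 1/5 = 1/5
  'a': [1/5 + 1/5*0/1, 1/5 + 1/5*1/5) = [1/5, 6/25)
  'c': [1/5 + 1/5*1/5, 1/5 + 1/5*2/5) = [6/25, 7/25)
  'f': [1/5 + 1/5*2/5, 1/5 + 1/5*3/5) = [7/25, 8/25)
  'e': [1/5 + 1/5*3/5, 1/5 + 1/5*1/1) = [8/25, 2/5) <- contains code 203/625
  emit 'e', narrow to [8/25, 2/5)
Step 3: interval [8/25, 2/5), width = 2/5 - 8/25 = 2/25
  'a': [8/25 + 2/25*0/1, 8/25 + 2/25*1/5) = [8/25, 42/125) <- contains code 203/625
  'c': [8/25 + 2/25*1/5, 8/25 + 2/25*2/5) = [42/125, 44/125)
  'f': [8/25 + 2/25*2/5, 8/25 + 2/25*3/5) = [44/125, 46/125)
  'e': [8/25 + 2/25*3/5, 8/25 + 2/25*1/1) = [46/125, 2/5)
  emit 'a', narrow to [8/25, 42/125)
Step 4: interval [8/25, 42/125), width = 42/125 - 8/25 = 2/125
  'a': [8/25 + 2/125*0/1, 8/25 + 2/125*1/5) = [8/25, 202/625)
  'c': [8/25 + 2/125*1/5, 8/25 + 2/125*2/5) = [202/625, 204/625) <- contains code 203/625
  'f': [8/25 + 2/125*2/5, 8/25 + 2/125*3/5) = [204/625, 206/625)
  'e': [8/25 + 2/125*3/5, 8/25 + 2/125*1/1) = [206/625, 42/125)
  emit 'c', narrow to [202/625, 204/625)

Answer: ceac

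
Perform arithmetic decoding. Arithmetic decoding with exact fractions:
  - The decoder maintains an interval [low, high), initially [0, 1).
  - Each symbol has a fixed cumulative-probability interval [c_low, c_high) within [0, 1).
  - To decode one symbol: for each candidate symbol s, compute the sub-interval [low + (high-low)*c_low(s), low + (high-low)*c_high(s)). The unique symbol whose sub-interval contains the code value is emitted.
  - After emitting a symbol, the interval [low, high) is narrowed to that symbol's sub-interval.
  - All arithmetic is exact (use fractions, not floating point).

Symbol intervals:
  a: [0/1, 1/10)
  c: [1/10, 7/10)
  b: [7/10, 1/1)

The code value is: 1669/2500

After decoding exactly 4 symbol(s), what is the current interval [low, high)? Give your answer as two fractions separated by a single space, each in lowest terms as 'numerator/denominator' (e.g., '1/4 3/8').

Step 1: interval [0/1, 1/1), width = 1/1 - 0/1 = 1/1
  'a': [0/1 + 1/1*0/1, 0/1 + 1/1*1/10) = [0/1, 1/10)
  'c': [0/1 + 1/1*1/10, 0/1 + 1/1*7/10) = [1/10, 7/10) <- contains code 1669/2500
  'b': [0/1 + 1/1*7/10, 0/1 + 1/1*1/1) = [7/10, 1/1)
  emit 'c', narrow to [1/10, 7/10)
Step 2: interval [1/10, 7/10), width = 7/10 - 1/10 = 3/5
  'a': [1/10 + 3/5*0/1, 1/10 + 3/5*1/10) = [1/10, 4/25)
  'c': [1/10 + 3/5*1/10, 1/10 + 3/5*7/10) = [4/25, 13/25)
  'b': [1/10 + 3/5*7/10, 1/10 + 3/5*1/1) = [13/25, 7/10) <- contains code 1669/2500
  emit 'b', narrow to [13/25, 7/10)
Step 3: interval [13/25, 7/10), width = 7/10 - 13/25 = 9/50
  'a': [13/25 + 9/50*0/1, 13/25 + 9/50*1/10) = [13/25, 269/500)
  'c': [13/25 + 9/50*1/10, 13/25 + 9/50*7/10) = [269/500, 323/500)
  'b': [13/25 + 9/50*7/10, 13/25 + 9/50*1/1) = [323/500, 7/10) <- contains code 1669/2500
  emit 'b', narrow to [323/500, 7/10)
Step 4: interval [323/500, 7/10), width = 7/10 - 323/500 = 27/500
  'a': [323/500 + 27/500*0/1, 323/500 + 27/500*1/10) = [323/500, 3257/5000)
  'c': [323/500 + 27/500*1/10, 323/500 + 27/500*7/10) = [3257/5000, 3419/5000) <- contains code 1669/2500
  'b': [323/500 + 27/500*7/10, 323/500 + 27/500*1/1) = [3419/5000, 7/10)
  emit 'c', narrow to [3257/5000, 3419/5000)

Answer: 3257/5000 3419/5000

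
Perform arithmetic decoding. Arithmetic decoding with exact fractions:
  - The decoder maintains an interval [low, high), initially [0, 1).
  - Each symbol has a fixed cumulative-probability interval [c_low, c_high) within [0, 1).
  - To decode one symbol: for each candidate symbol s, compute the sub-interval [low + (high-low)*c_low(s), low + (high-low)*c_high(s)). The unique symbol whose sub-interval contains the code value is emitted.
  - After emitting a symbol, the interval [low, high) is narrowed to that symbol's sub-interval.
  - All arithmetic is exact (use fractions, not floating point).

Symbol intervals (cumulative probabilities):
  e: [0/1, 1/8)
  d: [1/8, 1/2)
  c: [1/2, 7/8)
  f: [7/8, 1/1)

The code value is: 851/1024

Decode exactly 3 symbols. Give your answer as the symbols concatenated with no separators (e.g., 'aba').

Step 1: interval [0/1, 1/1), width = 1/1 - 0/1 = 1/1
  'e': [0/1 + 1/1*0/1, 0/1 + 1/1*1/8) = [0/1, 1/8)
  'd': [0/1 + 1/1*1/8, 0/1 + 1/1*1/2) = [1/8, 1/2)
  'c': [0/1 + 1/1*1/2, 0/1 + 1/1*7/8) = [1/2, 7/8) <- contains code 851/1024
  'f': [0/1 + 1/1*7/8, 0/1 + 1/1*1/1) = [7/8, 1/1)
  emit 'c', narrow to [1/2, 7/8)
Step 2: interval [1/2, 7/8), width = 7/8 - 1/2 = 3/8
  'e': [1/2 + 3/8*0/1, 1/2 + 3/8*1/8) = [1/2, 35/64)
  'd': [1/2 + 3/8*1/8, 1/2 + 3/8*1/2) = [35/64, 11/16)
  'c': [1/2 + 3/8*1/2, 1/2 + 3/8*7/8) = [11/16, 53/64)
  'f': [1/2 + 3/8*7/8, 1/2 + 3/8*1/1) = [53/64, 7/8) <- contains code 851/1024
  emit 'f', narrow to [53/64, 7/8)
Step 3: interval [53/64, 7/8), width = 7/8 - 53/64 = 3/64
  'e': [53/64 + 3/64*0/1, 53/64 + 3/64*1/8) = [53/64, 427/512) <- contains code 851/1024
  'd': [53/64 + 3/64*1/8, 53/64 + 3/64*1/2) = [427/512, 109/128)
  'c': [53/64 + 3/64*1/2, 53/64 + 3/64*7/8) = [109/128, 445/512)
  'f': [53/64 + 3/64*7/8, 53/64 + 3/64*1/1) = [445/512, 7/8)
  emit 'e', narrow to [53/64, 427/512)

Answer: cfe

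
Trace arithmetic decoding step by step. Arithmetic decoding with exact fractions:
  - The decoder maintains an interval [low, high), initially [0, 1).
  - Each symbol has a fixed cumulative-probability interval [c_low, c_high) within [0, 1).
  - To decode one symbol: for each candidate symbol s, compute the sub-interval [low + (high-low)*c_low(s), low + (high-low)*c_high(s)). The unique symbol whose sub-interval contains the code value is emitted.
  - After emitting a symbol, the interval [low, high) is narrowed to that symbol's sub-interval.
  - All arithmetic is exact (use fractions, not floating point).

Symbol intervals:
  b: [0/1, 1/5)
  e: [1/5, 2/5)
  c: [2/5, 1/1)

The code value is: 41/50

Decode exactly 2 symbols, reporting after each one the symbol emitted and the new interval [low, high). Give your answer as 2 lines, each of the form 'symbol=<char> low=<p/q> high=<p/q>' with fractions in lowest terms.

Answer: symbol=c low=2/5 high=1/1
symbol=c low=16/25 high=1/1

Derivation:
Step 1: interval [0/1, 1/1), width = 1/1 - 0/1 = 1/1
  'b': [0/1 + 1/1*0/1, 0/1 + 1/1*1/5) = [0/1, 1/5)
  'e': [0/1 + 1/1*1/5, 0/1 + 1/1*2/5) = [1/5, 2/5)
  'c': [0/1 + 1/1*2/5, 0/1 + 1/1*1/1) = [2/5, 1/1) <- contains code 41/50
  emit 'c', narrow to [2/5, 1/1)
Step 2: interval [2/5, 1/1), width = 1/1 - 2/5 = 3/5
  'b': [2/5 + 3/5*0/1, 2/5 + 3/5*1/5) = [2/5, 13/25)
  'e': [2/5 + 3/5*1/5, 2/5 + 3/5*2/5) = [13/25, 16/25)
  'c': [2/5 + 3/5*2/5, 2/5 + 3/5*1/1) = [16/25, 1/1) <- contains code 41/50
  emit 'c', narrow to [16/25, 1/1)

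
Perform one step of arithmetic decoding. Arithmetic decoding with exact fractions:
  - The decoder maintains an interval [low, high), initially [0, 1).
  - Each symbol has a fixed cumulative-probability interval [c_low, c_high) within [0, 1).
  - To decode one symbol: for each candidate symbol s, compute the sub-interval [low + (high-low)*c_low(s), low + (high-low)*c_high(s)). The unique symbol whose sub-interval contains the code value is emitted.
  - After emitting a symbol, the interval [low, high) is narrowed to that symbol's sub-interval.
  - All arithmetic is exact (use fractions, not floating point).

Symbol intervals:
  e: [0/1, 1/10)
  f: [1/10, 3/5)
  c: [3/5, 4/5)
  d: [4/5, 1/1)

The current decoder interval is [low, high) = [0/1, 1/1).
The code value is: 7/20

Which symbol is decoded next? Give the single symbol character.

Interval width = high − low = 1/1 − 0/1 = 1/1
Scaled code = (code − low) / width = (7/20 − 0/1) / 1/1 = 7/20
  e: [0/1, 1/10) 
  f: [1/10, 3/5) ← scaled code falls here ✓
  c: [3/5, 4/5) 
  d: [4/5, 1/1) 

Answer: f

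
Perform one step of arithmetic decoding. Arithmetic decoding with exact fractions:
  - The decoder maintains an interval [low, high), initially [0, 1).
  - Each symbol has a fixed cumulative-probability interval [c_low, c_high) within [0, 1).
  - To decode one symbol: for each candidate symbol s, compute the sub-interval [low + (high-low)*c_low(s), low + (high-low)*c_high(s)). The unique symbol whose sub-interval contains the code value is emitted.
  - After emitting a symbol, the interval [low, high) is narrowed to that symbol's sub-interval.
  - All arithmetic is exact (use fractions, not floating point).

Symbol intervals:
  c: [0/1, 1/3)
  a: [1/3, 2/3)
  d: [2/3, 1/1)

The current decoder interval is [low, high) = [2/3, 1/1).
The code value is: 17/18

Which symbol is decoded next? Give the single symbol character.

Answer: d

Derivation:
Interval width = high − low = 1/1 − 2/3 = 1/3
Scaled code = (code − low) / width = (17/18 − 2/3) / 1/3 = 5/6
  c: [0/1, 1/3) 
  a: [1/3, 2/3) 
  d: [2/3, 1/1) ← scaled code falls here ✓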